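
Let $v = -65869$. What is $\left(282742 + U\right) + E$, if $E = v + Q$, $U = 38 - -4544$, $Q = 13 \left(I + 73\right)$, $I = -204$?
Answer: $219752$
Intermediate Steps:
$Q = -1703$ ($Q = 13 \left(-204 + 73\right) = 13 \left(-131\right) = -1703$)
$U = 4582$ ($U = 38 + 4544 = 4582$)
$E = -67572$ ($E = -65869 - 1703 = -67572$)
$\left(282742 + U\right) + E = \left(282742 + 4582\right) - 67572 = 287324 - 67572 = 219752$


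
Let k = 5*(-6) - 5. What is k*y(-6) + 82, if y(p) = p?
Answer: 292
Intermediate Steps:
k = -35 (k = -30 - 5 = -35)
k*y(-6) + 82 = -35*(-6) + 82 = 210 + 82 = 292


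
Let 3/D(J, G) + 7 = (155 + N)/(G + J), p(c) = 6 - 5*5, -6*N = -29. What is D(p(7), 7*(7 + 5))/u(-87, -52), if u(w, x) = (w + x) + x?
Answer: 1170/338261 ≈ 0.0034589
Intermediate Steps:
N = 29/6 (N = -1/6*(-29) = 29/6 ≈ 4.8333)
u(w, x) = w + 2*x
p(c) = -19 (p(c) = 6 - 25 = -19)
D(J, G) = 3/(-7 + 959/(6*(G + J))) (D(J, G) = 3/(-7 + (155 + 29/6)/(G + J)) = 3/(-7 + 959/(6*(G + J))))
D(p(7), 7*(7 + 5))/u(-87, -52) = (18*(-7*(7 + 5) - 1*(-19))/(7*(-137 + 6*(7*(7 + 5)) + 6*(-19))))/(-87 + 2*(-52)) = (18*(-7*12 + 19)/(7*(-137 + 6*(7*12) - 114)))/(-87 - 104) = (18*(-1*84 + 19)/(7*(-137 + 6*84 - 114)))/(-191) = (18*(-84 + 19)/(7*(-137 + 504 - 114)))*(-1/191) = ((18/7)*(-65)/253)*(-1/191) = ((18/7)*(1/253)*(-65))*(-1/191) = -1170/1771*(-1/191) = 1170/338261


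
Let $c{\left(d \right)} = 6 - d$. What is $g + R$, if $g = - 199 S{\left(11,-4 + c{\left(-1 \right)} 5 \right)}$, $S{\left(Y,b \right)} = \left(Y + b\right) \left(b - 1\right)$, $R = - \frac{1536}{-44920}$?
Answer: $- \frac{1407904908}{5615} \approx -2.5074 \cdot 10^{5}$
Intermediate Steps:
$R = \frac{192}{5615}$ ($R = \left(-1536\right) \left(- \frac{1}{44920}\right) = \frac{192}{5615} \approx 0.034194$)
$S{\left(Y,b \right)} = \left(-1 + b\right) \left(Y + b\right)$ ($S{\left(Y,b \right)} = \left(Y + b\right) \left(-1 + b\right) = \left(-1 + b\right) \left(Y + b\right)$)
$g = -250740$ ($g = - 199 \left(\left(-4 + \left(6 - -1\right) 5\right)^{2} - 11 - \left(-4 + \left(6 - -1\right) 5\right) + 11 \left(-4 + \left(6 - -1\right) 5\right)\right) = - 199 \left(\left(-4 + \left(6 + 1\right) 5\right)^{2} - 11 - \left(-4 + \left(6 + 1\right) 5\right) + 11 \left(-4 + \left(6 + 1\right) 5\right)\right) = - 199 \left(\left(-4 + 7 \cdot 5\right)^{2} - 11 - \left(-4 + 7 \cdot 5\right) + 11 \left(-4 + 7 \cdot 5\right)\right) = - 199 \left(\left(-4 + 35\right)^{2} - 11 - \left(-4 + 35\right) + 11 \left(-4 + 35\right)\right) = - 199 \left(31^{2} - 11 - 31 + 11 \cdot 31\right) = - 199 \left(961 - 11 - 31 + 341\right) = \left(-199\right) 1260 = -250740$)
$g + R = -250740 + \frac{192}{5615} = - \frac{1407904908}{5615}$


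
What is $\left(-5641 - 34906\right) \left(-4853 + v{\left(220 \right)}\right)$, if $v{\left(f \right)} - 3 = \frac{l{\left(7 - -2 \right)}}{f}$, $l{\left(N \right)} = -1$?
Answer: $\frac{43263689547}{220} \approx 1.9665 \cdot 10^{8}$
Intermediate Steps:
$v{\left(f \right)} = 3 - \frac{1}{f}$
$\left(-5641 - 34906\right) \left(-4853 + v{\left(220 \right)}\right) = \left(-5641 - 34906\right) \left(-4853 + \left(3 - \frac{1}{220}\right)\right) = - 40547 \left(-4853 + \left(3 - \frac{1}{220}\right)\right) = - 40547 \left(-4853 + \frac{659}{220}\right) = \left(-40547\right) \left(- \frac{1067001}{220}\right) = \frac{43263689547}{220}$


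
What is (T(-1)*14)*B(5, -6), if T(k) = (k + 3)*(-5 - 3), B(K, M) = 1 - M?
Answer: -1568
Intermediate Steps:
T(k) = -24 - 8*k (T(k) = (3 + k)*(-8) = -24 - 8*k)
(T(-1)*14)*B(5, -6) = ((-24 - 8*(-1))*14)*(1 - 1*(-6)) = ((-24 + 8)*14)*(1 + 6) = -16*14*7 = -224*7 = -1568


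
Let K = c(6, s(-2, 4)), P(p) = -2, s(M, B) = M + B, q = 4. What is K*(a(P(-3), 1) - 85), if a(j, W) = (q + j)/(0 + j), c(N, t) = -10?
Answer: 860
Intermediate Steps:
s(M, B) = B + M
K = -10
a(j, W) = (4 + j)/j (a(j, W) = (4 + j)/(0 + j) = (4 + j)/j)
K*(a(P(-3), 1) - 85) = -10*((4 - 2)/(-2) - 85) = -10*(-½*2 - 85) = -10*(-1 - 85) = -10*(-86) = 860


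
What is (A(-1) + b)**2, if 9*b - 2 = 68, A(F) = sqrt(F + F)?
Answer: 4738/81 + 140*I*sqrt(2)/9 ≈ 58.494 + 21.999*I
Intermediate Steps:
A(F) = sqrt(2)*sqrt(F) (A(F) = sqrt(2*F) = sqrt(2)*sqrt(F))
b = 70/9 (b = 2/9 + (1/9)*68 = 2/9 + 68/9 = 70/9 ≈ 7.7778)
(A(-1) + b)**2 = (sqrt(2)*sqrt(-1) + 70/9)**2 = (sqrt(2)*I + 70/9)**2 = (I*sqrt(2) + 70/9)**2 = (70/9 + I*sqrt(2))**2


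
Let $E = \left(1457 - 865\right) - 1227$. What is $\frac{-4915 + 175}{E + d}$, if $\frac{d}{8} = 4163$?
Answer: $- \frac{4740}{32669} \approx -0.14509$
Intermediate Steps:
$d = 33304$ ($d = 8 \cdot 4163 = 33304$)
$E = -635$ ($E = 592 - 1227 = -635$)
$\frac{-4915 + 175}{E + d} = \frac{-4915 + 175}{-635 + 33304} = - \frac{4740}{32669}$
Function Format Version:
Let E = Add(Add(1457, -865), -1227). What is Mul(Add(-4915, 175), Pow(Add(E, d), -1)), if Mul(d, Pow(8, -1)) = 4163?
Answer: Rational(-4740, 32669) ≈ -0.14509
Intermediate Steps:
d = 33304 (d = Mul(8, 4163) = 33304)
E = -635 (E = Add(592, -1227) = -635)
Mul(Add(-4915, 175), Pow(Add(E, d), -1)) = Mul(Add(-4915, 175), Pow(Add(-635, 33304), -1)) = Mul(-4740, Pow(32669, -1)) = Mul(-4740, Rational(1, 32669)) = Rational(-4740, 32669)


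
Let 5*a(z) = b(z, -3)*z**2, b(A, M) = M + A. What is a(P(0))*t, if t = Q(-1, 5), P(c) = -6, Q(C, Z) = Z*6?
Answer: -1944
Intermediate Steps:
b(A, M) = A + M
Q(C, Z) = 6*Z
t = 30 (t = 6*5 = 30)
a(z) = z**2*(-3 + z)/5 (a(z) = ((z - 3)*z**2)/5 = ((-3 + z)*z**2)/5 = (z**2*(-3 + z))/5 = z**2*(-3 + z)/5)
a(P(0))*t = ((1/5)*(-6)**2*(-3 - 6))*30 = ((1/5)*36*(-9))*30 = -324/5*30 = -1944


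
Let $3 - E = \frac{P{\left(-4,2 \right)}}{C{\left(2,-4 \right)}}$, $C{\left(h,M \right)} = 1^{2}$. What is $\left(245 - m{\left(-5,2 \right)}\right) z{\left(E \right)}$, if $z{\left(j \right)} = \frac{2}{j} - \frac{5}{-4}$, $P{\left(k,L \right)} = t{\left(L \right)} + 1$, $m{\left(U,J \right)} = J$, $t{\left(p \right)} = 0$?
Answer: $\frac{2187}{4} \approx 546.75$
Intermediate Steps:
$C{\left(h,M \right)} = 1$
$P{\left(k,L \right)} = 1$ ($P{\left(k,L \right)} = 0 + 1 = 1$)
$E = 2$ ($E = 3 - 1 \cdot 1^{-1} = 3 - 1 \cdot 1 = 3 - 1 = 2$)
$z{\left(j \right)} = \frac{5}{4} + \frac{2}{j}$ ($z{\left(j \right)} = \frac{2}{j} - - \frac{5}{4} = \frac{2}{j} + \frac{5}{4} = \frac{5}{4} + \frac{2}{j}$)
$\left(245 - m{\left(-5,2 \right)}\right) z{\left(E \right)} = \left(245 - 2\right) \left(\frac{5}{4} + \frac{2}{2}\right) = \left(245 - 2\right) \left(\frac{5}{4} + 2 \cdot \frac{1}{2}\right) = 243 \left(\frac{5}{4} + 1\right) = 243 \cdot \frac{9}{4} = \frac{2187}{4}$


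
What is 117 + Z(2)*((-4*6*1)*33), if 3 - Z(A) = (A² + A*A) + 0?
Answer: 4077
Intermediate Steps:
Z(A) = 3 - 2*A² (Z(A) = 3 - ((A² + A*A) + 0) = 3 - ((A² + A²) + 0) = 3 - (2*A² + 0) = 3 - 2*A²)
117 + Z(2)*((-4*6*1)*33) = 117 + (3 - 2*2²)*((-4*6*1)*33) = 117 + (3 - 2*4)*(-24*1*33) = 117 + (3 - 8)*(-24*33) = 117 - 5*(-792) = 117 + 3960 = 4077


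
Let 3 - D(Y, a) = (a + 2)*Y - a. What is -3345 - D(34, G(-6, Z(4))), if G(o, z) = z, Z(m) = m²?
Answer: -2752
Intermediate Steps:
D(Y, a) = 3 + a - Y*(2 + a) (D(Y, a) = 3 - ((a + 2)*Y - a) = 3 - ((2 + a)*Y - a) = 3 - (Y*(2 + a) - a) = 3 - (-a + Y*(2 + a)) = 3 + (a - Y*(2 + a)) = 3 + a - Y*(2 + a))
-3345 - D(34, G(-6, Z(4))) = -3345 - (3 + 4² - 2*34 - 1*34*4²) = -3345 - (3 + 16 - 68 - 1*34*16) = -3345 - (3 + 16 - 68 - 544) = -3345 - 1*(-593) = -3345 + 593 = -2752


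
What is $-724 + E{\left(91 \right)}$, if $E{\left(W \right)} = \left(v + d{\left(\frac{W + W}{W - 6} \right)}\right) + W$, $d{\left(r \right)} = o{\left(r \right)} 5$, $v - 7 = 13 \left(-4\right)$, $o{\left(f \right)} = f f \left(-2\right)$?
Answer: $- \frac{1045958}{1445} \approx -723.85$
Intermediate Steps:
$o{\left(f \right)} = - 2 f^{2}$ ($o{\left(f \right)} = f^{2} \left(-2\right) = - 2 f^{2}$)
$v = -45$ ($v = 7 + 13 \left(-4\right) = 7 - 52 = -45$)
$d{\left(r \right)} = - 10 r^{2}$ ($d{\left(r \right)} = - 2 r^{2} \cdot 5 = - 10 r^{2}$)
$E{\left(W \right)} = -45 + W - \frac{40 W^{2}}{\left(-6 + W\right)^{2}}$ ($E{\left(W \right)} = \left(-45 - 10 \left(\frac{W + W}{W - 6}\right)^{2}\right) + W = \left(-45 - 10 \left(\frac{2 W}{-6 + W}\right)^{2}\right) + W = \left(-45 - 10 \frac{4 W^{2}}{\left(-6 + W\right)^{2}}\right) + W = \left(-45 - \frac{40 W^{2}}{\left(-6 + W\right)^{2}}\right) + W = -45 + W - \frac{40 W^{2}}{\left(-6 + W\right)^{2}}$)
$-724 + E{\left(91 \right)} = -724 - \left(-46 + \frac{40 \cdot 91^{2}}{\left(-6 + 91\right)^{2}}\right) = -724 - \left(-46 + \frac{66248}{1445}\right) = -724 - - \frac{222}{1445} = -724 + \frac{222}{1445} = - \frac{1045958}{1445}$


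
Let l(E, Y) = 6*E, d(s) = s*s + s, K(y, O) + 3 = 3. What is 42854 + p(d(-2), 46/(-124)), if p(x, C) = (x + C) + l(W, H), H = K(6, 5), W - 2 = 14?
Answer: 2663001/62 ≈ 42952.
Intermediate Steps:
W = 16 (W = 2 + 14 = 16)
K(y, O) = 0 (K(y, O) = -3 + 3 = 0)
H = 0
d(s) = s + s**2 (d(s) = s**2 + s = s + s**2)
p(x, C) = 96 + C + x (p(x, C) = (x + C) + 6*16 = (C + x) + 96 = 96 + C + x)
42854 + p(d(-2), 46/(-124)) = 42854 + (96 + 46/(-124) - 2*(1 - 2)) = 42854 + (96 + 46*(-1/124) - 2*(-1)) = 42854 + (96 - 23/62 + 2) = 42854 + 6053/62 = 2663001/62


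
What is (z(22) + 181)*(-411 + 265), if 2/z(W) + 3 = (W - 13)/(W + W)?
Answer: -3237550/123 ≈ -26322.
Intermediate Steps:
z(W) = 2/(-3 + (-13 + W)/(2*W)) (z(W) = 2/(-3 + (W - 13)/(W + W)) = 2/(-3 + (-13 + W)/((2*W))) = 2/(-3 + (-13 + W)*(1/(2*W))) = 2/(-3 + (-13 + W)/(2*W)))
(z(22) + 181)*(-411 + 265) = (-4*22/(13 + 5*22) + 181)*(-411 + 265) = (-4*22/(13 + 110) + 181)*(-146) = (-4*22/123 + 181)*(-146) = (-4*22*1/123 + 181)*(-146) = (-88/123 + 181)*(-146) = (22175/123)*(-146) = -3237550/123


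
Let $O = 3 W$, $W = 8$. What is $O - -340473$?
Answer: $340497$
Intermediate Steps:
$O = 24$ ($O = 3 \cdot 8 = 24$)
$O - -340473 = 24 - -340473 = 24 + 340473 = 340497$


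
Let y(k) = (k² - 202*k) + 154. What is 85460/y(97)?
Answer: -85460/10031 ≈ -8.5196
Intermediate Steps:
y(k) = 154 + k² - 202*k
85460/y(97) = 85460/(154 + 97² - 202*97) = 85460/(154 + 9409 - 19594) = 85460/(-10031) = 85460*(-1/10031) = -85460/10031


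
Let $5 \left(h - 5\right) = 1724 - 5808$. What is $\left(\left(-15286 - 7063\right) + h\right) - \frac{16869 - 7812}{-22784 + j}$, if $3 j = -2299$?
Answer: $- \frac{8181532549}{353255} \approx -23160.0$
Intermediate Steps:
$j = - \frac{2299}{3}$ ($j = \frac{1}{3} \left(-2299\right) = - \frac{2299}{3} \approx -766.33$)
$h = - \frac{4059}{5}$ ($h = 5 + \frac{1724 - 5808}{5} = 5 + \frac{1}{5} \left(-4084\right) = 5 - \frac{4084}{5} = - \frac{4059}{5} \approx -811.8$)
$\left(\left(-15286 - 7063\right) + h\right) - \frac{16869 - 7812}{-22784 + j} = \left(\left(-15286 - 7063\right) - \frac{4059}{5}\right) - \frac{16869 - 7812}{-22784 - \frac{2299}{3}} = \left(-22349 - \frac{4059}{5}\right) - \frac{9057}{- \frac{70651}{3}} = - \frac{115804}{5} - 9057 \left(- \frac{3}{70651}\right) = - \frac{115804}{5} - - \frac{27171}{70651} = - \frac{115804}{5} + \frac{27171}{70651} = - \frac{8181532549}{353255}$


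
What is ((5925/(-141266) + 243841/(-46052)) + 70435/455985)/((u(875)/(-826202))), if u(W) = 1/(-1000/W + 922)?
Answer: 2046833499190221341605577/519128353041291 ≈ 3.9428e+9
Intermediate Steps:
u(W) = 1/(922 - 1000/W)
((5925/(-141266) + 243841/(-46052)) + 70435/455985)/((u(875)/(-826202))) = ((5925/(-141266) + 243841/(-46052)) + 70435/455985)/((((½)*875/(-500 + 461*875))/(-826202))) = ((5925*(-1/141266) + 243841*(-1/46052)) + 70435*(1/455985))/((((½)*875/(-500 + 403375))*(-1/826202))) = ((-5925/141266 - 243841/46052) + 14087/91197)/((((½)*875/402875)*(-1/826202))) = (-17359650403/3252790916 + 14087/91197)/((((½)*875*(1/402875))*(-1/826202))) = -1537325972168699/(296644773166452*((7/6446)*(-1/826202))) = -1537325972168699/(296644773166452*(-7/5325698092)) = -1537325972168699/296644773166452*(-5325698092/7) = 2046833499190221341605577/519128353041291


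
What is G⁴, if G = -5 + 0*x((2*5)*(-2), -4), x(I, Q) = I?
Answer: 625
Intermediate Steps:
G = -5 (G = -5 + 0*((2*5)*(-2)) = -5 + 0*(10*(-2)) = -5 + 0*(-20) = -5 + 0 = -5)
G⁴ = (-5)⁴ = 625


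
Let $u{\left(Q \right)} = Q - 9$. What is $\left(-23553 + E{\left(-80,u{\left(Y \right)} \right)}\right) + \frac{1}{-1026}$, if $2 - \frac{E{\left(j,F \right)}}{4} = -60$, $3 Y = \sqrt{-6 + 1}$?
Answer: $- \frac{23910931}{1026} \approx -23305.0$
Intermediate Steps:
$Y = \frac{i \sqrt{5}}{3}$ ($Y = \frac{\sqrt{-6 + 1}}{3} = \frac{\sqrt{-5}}{3} = \frac{i \sqrt{5}}{3} \approx 0.74536 i$)
$u{\left(Q \right)} = -9 + Q$
$E{\left(j,F \right)} = 248$ ($E{\left(j,F \right)} = 8 - -240 = 8 + 240 = 248$)
$\left(-23553 + E{\left(-80,u{\left(Y \right)} \right)}\right) + \frac{1}{-1026} = \left(-23553 + 248\right) + \frac{1}{-1026} = -23305 - \frac{1}{1026} = - \frac{23910931}{1026}$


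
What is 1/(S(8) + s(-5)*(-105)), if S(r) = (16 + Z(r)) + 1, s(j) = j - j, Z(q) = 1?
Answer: 1/18 ≈ 0.055556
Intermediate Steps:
s(j) = 0
S(r) = 18 (S(r) = (16 + 1) + 1 = 17 + 1 = 18)
1/(S(8) + s(-5)*(-105)) = 1/(18 + 0*(-105)) = 1/(18 + 0) = 1/18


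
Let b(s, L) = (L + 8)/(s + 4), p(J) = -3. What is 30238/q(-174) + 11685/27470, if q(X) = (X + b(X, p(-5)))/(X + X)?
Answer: 47942323413/792878 ≈ 60466.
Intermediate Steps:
b(s, L) = (8 + L)/(4 + s)
q(X) = (X + 5/(4 + X))/(2*X) (q(X) = (X + (8 - 3)/(4 + X))/(X + X) = (X + 5/(4 + X))/((2*X)) = (X + 5/(4 + X))*(1/(2*X)) = (X + 5/(4 + X))/(2*X))
30238/q(-174) + 11685/27470 = 30238/(((½)*(5 - 174*(4 - 174))/(-174*(4 - 174)))) + 11685/27470 = 30238/(((½)*(-1/174)*(5 - 174*(-170))/(-170))) + 11685*(1/27470) = 30238/(((½)*(-1/174)*(-1/170)*(5 + 29580))) + 57/134 = 30238/(((½)*(-1/174)*(-1/170)*29585)) + 57/134 = 30238/(5917/11832) + 57/134 = 30238*(11832/5917) + 57/134 = 357776016/5917 + 57/134 = 47942323413/792878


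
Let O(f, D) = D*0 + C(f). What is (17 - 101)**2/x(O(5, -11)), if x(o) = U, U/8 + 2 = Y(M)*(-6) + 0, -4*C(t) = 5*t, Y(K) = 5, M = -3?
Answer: -441/16 ≈ -27.563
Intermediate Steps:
C(t) = -5*t/4
O(f, D) = -5*f/4 (O(f, D) = D*0 - 5*f/4 = 0 - 5*f/4 = -5*f/4)
U = -256 (U = -16 + 8*(5*(-6) + 0) = -16 + 8*(-30 + 0) = -16 + 8*(-30) = -16 - 240 = -256)
x(o) = -256
(17 - 101)**2/x(O(5, -11)) = (17 - 101)**2/(-256) = (-84)**2*(-1/256) = 7056*(-1/256) = -441/16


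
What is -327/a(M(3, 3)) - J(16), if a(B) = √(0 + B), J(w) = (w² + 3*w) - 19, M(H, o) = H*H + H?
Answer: -285 - 109*√3/2 ≈ -379.40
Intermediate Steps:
M(H, o) = H + H² (M(H, o) = H² + H = H + H²)
J(w) = -19 + w² + 3*w
a(B) = √B
-327/a(M(3, 3)) - J(16) = -327*√3/(3*√(1 + 3)) - (-19 + 16² + 3*16) = -327*√3/6 - (-19 + 256 + 48) = -327*√3/6 - 1*285 = -327*√3/6 - 285 = -109*√3/2 - 285 = -285 - 109*√3/2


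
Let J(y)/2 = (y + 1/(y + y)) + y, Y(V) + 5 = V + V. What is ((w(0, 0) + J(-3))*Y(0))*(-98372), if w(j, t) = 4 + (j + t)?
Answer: -12296500/3 ≈ -4.0988e+6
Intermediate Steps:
w(j, t) = 4 + j + t
Y(V) = -5 + 2*V (Y(V) = -5 + (V + V) = -5 + 2*V)
J(y) = 1/y + 4*y (J(y) = 2*((y + 1/(y + y)) + y) = 2*((y + 1/(2*y)) + y) = 2*(1/(2*y) + 2*y) = 1/y + 4*y)
((w(0, 0) + J(-3))*Y(0))*(-98372) = (((4 + 0 + 0) + (1/(-3) + 4*(-3)))*(-5 + 2*0))*(-98372) = ((4 + (-⅓ - 12))*(-5 + 0))*(-98372) = ((4 - 37/3)*(-5))*(-98372) = -25/3*(-5)*(-98372) = (125/3)*(-98372) = -12296500/3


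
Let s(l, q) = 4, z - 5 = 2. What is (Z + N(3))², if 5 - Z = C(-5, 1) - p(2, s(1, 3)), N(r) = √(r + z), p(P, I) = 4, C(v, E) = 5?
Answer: (4 + √10)² ≈ 51.298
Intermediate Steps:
z = 7 (z = 5 + 2 = 7)
N(r) = √(7 + r) (N(r) = √(r + 7) = √(7 + r))
Z = 4 (Z = 5 - (5 - 1*4) = 5 - (5 - 4) = 5 - 1*1 = 5 - 1 = 4)
(Z + N(3))² = (4 + √(7 + 3))² = (4 + √10)²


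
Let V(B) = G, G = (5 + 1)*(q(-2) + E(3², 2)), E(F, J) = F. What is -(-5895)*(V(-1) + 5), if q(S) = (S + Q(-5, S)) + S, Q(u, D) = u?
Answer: 29475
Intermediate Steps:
q(S) = -5 + 2*S (q(S) = (S - 5) + S = (-5 + S) + S = -5 + 2*S)
G = 0 (G = (5 + 1)*((-5 + 2*(-2)) + 3²) = 6*((-5 - 4) + 9) = 6*(-9 + 9) = 6*0 = 0)
V(B) = 0
-(-5895)*(V(-1) + 5) = -(-5895)*(0 + 5) = -(-5895)*5 = -1179*(-25) = 29475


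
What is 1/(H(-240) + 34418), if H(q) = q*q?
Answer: 1/92018 ≈ 1.0867e-5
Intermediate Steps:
H(q) = q**2
1/(H(-240) + 34418) = 1/((-240)**2 + 34418) = 1/(57600 + 34418) = 1/92018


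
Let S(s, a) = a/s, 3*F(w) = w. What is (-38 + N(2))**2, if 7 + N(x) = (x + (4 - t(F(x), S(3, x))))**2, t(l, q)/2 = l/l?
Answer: 841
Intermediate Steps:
F(w) = w/3
t(l, q) = 2 (t(l, q) = 2*(l/l) = 2*1 = 2)
N(x) = -7 + (2 + x)**2 (N(x) = -7 + (x + (4 - 1*2))**2 = -7 + (x + (4 - 2))**2 = -7 + (x + 2)**2 = -7 + (2 + x)**2)
(-38 + N(2))**2 = (-38 + (-7 + (2 + 2)**2))**2 = (-38 + (-7 + 4**2))**2 = (-38 + (-7 + 16))**2 = (-38 + 9)**2 = (-29)**2 = 841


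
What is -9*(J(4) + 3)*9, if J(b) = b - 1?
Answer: -486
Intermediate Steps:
J(b) = -1 + b
-9*(J(4) + 3)*9 = -9*((-1 + 4) + 3)*9 = -9*(3 + 3)*9 = -9*6*9 = -54*9 = -486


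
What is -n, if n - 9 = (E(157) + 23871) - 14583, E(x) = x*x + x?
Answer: -34103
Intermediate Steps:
E(x) = x + x**2 (E(x) = x**2 + x = x + x**2)
n = 34103 (n = 9 + ((157*(1 + 157) + 23871) - 14583) = 9 + ((157*158 + 23871) - 14583) = 9 + ((24806 + 23871) - 14583) = 9 + (48677 - 14583) = 9 + 34094 = 34103)
-n = -1*34103 = -34103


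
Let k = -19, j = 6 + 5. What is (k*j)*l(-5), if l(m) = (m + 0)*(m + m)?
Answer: -10450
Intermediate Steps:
j = 11
l(m) = 2*m**2 (l(m) = m*(2*m) = 2*m**2)
(k*j)*l(-5) = (-19*11)*(2*(-5)**2) = -418*25 = -209*50 = -10450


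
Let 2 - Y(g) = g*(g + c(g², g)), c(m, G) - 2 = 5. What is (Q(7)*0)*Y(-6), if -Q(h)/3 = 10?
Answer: 0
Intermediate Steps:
Q(h) = -30 (Q(h) = -3*10 = -30)
c(m, G) = 7 (c(m, G) = 2 + 5 = 7)
Y(g) = 2 - g*(7 + g) (Y(g) = 2 - g*(g + 7) = 2 - g*(7 + g))
(Q(7)*0)*Y(-6) = (-30*0)*(2 - 1*(-6)² - 7*(-6)) = 0*(2 - 1*36 + 42) = 0*(2 - 36 + 42) = 0*8 = 0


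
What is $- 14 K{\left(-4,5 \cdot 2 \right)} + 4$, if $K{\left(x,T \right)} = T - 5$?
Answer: $-66$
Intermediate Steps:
$K{\left(x,T \right)} = -5 + T$ ($K{\left(x,T \right)} = T - 5 = -5 + T$)
$- 14 K{\left(-4,5 \cdot 2 \right)} + 4 = - 14 \left(-5 + 5 \cdot 2\right) + 4 = - 14 \left(-5 + 10\right) + 4 = \left(-14\right) 5 + 4 = -70 + 4 = -66$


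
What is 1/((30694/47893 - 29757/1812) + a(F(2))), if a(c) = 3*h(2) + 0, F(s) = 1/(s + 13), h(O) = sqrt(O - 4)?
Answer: -1467297524714628/24829445858879777 - 836792850826384*I*sqrt(2)/74488337576639331 ≈ -0.059095 - 0.015887*I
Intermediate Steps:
h(O) = sqrt(-4 + O)
F(s) = 1/(13 + s)
a(c) = 3*I*sqrt(2) (a(c) = 3*sqrt(-4 + 2) + 0 = 3*sqrt(-2) + 0 = 3*(I*sqrt(2)) + 0 = 3*I*sqrt(2) + 0 = 3*I*sqrt(2))
1/((30694/47893 - 29757/1812) + a(F(2))) = 1/((30694/47893 - 29757/1812) + 3*I*sqrt(2)) = 1/((30694*(1/47893) - 29757*1/1812) + 3*I*sqrt(2)) = 1/((30694/47893 - 9919/604) + 3*I*sqrt(2)) = 1/(-456511491/28927372 + 3*I*sqrt(2))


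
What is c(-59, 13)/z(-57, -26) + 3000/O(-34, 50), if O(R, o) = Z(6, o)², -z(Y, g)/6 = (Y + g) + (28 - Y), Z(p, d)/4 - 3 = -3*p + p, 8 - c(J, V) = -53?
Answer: -299/108 ≈ -2.7685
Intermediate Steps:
c(J, V) = 61 (c(J, V) = 8 - 1*(-53) = 8 + 53 = 61)
Z(p, d) = 12 - 8*p (Z(p, d) = 12 + 4*(-3*p + p) = 12 + 4*(-2*p) = 12 - 8*p)
z(Y, g) = -168 - 6*g (z(Y, g) = -6*((Y + g) + (28 - Y)) = -6*(28 + g) = -168 - 6*g)
O(R, o) = 1296 (O(R, o) = (12 - 8*6)² = (12 - 48)² = (-36)² = 1296)
c(-59, 13)/z(-57, -26) + 3000/O(-34, 50) = 61/(-168 - 6*(-26)) + 3000/1296 = 61/(-168 + 156) + 3000*(1/1296) = 61/(-12) + 125/54 = 61*(-1/12) + 125/54 = -61/12 + 125/54 = -299/108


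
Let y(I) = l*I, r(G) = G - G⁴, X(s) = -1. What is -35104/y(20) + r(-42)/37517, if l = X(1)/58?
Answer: 19080894446/187585 ≈ 1.0172e+5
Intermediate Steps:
l = -1/58 ≈ -0.017241
y(I) = -I/58
-35104/y(20) + r(-42)/37517 = -35104/((-1/58*20)) + (-42 - 1*(-42)⁴)/37517 = -35104/(-10/29) + (-42 - 1*3111696)*(1/37517) = -35104*(-29/10) + (-42 - 3111696)*(1/37517) = 509008/5 - 3111738*1/37517 = 509008/5 - 3111738/37517 = 19080894446/187585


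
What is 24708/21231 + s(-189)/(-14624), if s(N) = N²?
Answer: -132354253/103494048 ≈ -1.2789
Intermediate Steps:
24708/21231 + s(-189)/(-14624) = 24708/21231 + (-189)²/(-14624) = 24708*(1/21231) + 35721*(-1/14624) = 8236/7077 - 35721/14624 = -132354253/103494048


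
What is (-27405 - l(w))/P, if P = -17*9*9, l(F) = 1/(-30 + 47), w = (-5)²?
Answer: 465886/23409 ≈ 19.902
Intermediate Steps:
w = 25
l(F) = 1/17
P = -1377 (P = -153*9 = -1377)
(-27405 - l(w))/P = (-27405 - 1*1/17)/(-1377) = (-27405 - 1/17)*(-1/1377) = -465886/17*(-1/1377) = 465886/23409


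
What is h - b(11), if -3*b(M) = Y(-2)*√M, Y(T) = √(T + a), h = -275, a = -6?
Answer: -275 + 2*I*√22/3 ≈ -275.0 + 3.1269*I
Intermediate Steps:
Y(T) = √(-6 + T) (Y(T) = √(T - 6) = √(-6 + T))
b(M) = -2*I*√2*√M/3 (b(M) = -√(-6 - 2)*√M/3 = -√(-8)*√M/3 = -2*I*√2*√M/3)
h - b(11) = -275 - (-2)*I*√2*√11/3 = -275 - (-2)*I*√22/3 = -275 + 2*I*√22/3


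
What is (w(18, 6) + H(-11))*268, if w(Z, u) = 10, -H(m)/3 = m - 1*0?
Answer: 11524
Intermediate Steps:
H(m) = -3*m (H(m) = -3*(m - 1*0) = -3*(m + 0) = -3*m)
(w(18, 6) + H(-11))*268 = (10 - 3*(-11))*268 = (10 + 33)*268 = 43*268 = 11524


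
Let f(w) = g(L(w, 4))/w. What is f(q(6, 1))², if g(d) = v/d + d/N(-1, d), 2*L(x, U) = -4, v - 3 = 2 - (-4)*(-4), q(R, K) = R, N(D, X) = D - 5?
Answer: 1225/1296 ≈ 0.94522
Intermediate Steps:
N(D, X) = -5 + D
v = -11 (v = 3 + (2 - (-4)*(-4)) = 3 + (2 - 1*16) = 3 + (2 - 16) = 3 - 14 = -11)
L(x, U) = -2 (L(x, U) = (½)*(-4) = -2)
g(d) = -11/d - d/6 (g(d) = -11/d + d/(-5 - 1) = -11/d + d/(-6) = -11/d + d*(-⅙) = -11/d - d/6)
f(w) = 35/(6*w) (f(w) = (-11/(-2) - ⅙*(-2))/w = (-11*(-½) + ⅓)/w = (11/2 + ⅓)/w = 35/(6*w))
f(q(6, 1))² = ((35/6)/6)² = ((35/6)*(⅙))² = (35/36)² = 1225/1296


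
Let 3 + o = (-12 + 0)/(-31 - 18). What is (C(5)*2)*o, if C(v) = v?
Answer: -1350/49 ≈ -27.551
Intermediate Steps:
o = -135/49 (o = -3 + (-12 + 0)/(-31 - 18) = -3 - 12/(-49) = -3 - 12*(-1/49) = -3 + 12/49 = -135/49 ≈ -2.7551)
(C(5)*2)*o = (5*2)*(-135/49) = 10*(-135/49) = -1350/49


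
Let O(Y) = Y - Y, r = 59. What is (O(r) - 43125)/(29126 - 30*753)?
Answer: -43125/6536 ≈ -6.5981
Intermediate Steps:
O(Y) = 0
(O(r) - 43125)/(29126 - 30*753) = (0 - 43125)/(29126 - 30*753) = -43125/(29126 - 22590) = -43125/6536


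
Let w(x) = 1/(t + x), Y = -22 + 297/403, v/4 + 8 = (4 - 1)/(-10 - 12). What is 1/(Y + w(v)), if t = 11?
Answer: -95511/2035286 ≈ -0.046928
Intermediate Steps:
v = -358/11 (v = -32 + 4*((4 - 1)/(-10 - 12)) = -32 + 4*(3/(-22)) = -32 + 4*(3*(-1/22)) = -32 + 4*(-3/22) = -32 - 6/11 = -358/11 ≈ -32.545)
Y = -8569/403 (Y = -22 + 297*(1/403) = -22 + 297/403 = -8569/403 ≈ -21.263)
w(x) = 1/(11 + x)
1/(Y + w(v)) = 1/(-8569/403 + 1/(11 - 358/11)) = 1/(-8569/403 + 1/(-237/11)) = 1/(-8569/403 - 11/237) = 1/(-2035286/95511) = -95511/2035286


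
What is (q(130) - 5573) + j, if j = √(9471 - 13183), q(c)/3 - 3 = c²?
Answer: 45136 + 8*I*√58 ≈ 45136.0 + 60.926*I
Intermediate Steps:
q(c) = 9 + 3*c²
j = 8*I*√58 (j = √(-3712) = 8*I*√58 ≈ 60.926*I)
(q(130) - 5573) + j = ((9 + 3*130²) - 5573) + 8*I*√58 = ((9 + 3*16900) - 5573) + 8*I*√58 = ((9 + 50700) - 5573) + 8*I*√58 = (50709 - 5573) + 8*I*√58 = 45136 + 8*I*√58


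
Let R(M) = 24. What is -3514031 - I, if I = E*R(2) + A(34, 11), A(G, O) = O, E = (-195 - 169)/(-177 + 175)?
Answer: -3518410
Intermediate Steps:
E = 182 (E = -364/(-2) = -364*(-½) = 182)
I = 4379 (I = 182*24 + 11 = 4368 + 11 = 4379)
-3514031 - I = -3514031 - 1*4379 = -3514031 - 4379 = -3518410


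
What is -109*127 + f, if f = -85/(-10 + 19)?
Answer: -124672/9 ≈ -13852.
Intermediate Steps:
f = -85/9 ≈ -9.4444
-109*127 + f = -109*127 - 85/9 = -13843 - 85/9 = -124672/9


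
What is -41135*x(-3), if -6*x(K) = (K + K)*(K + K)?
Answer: 246810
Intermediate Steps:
x(K) = -2*K²/3 (x(K) = -(K + K)*(K + K)/6 = -2*K*2*K/6 = -2*K²/3)
-41135*x(-3) = -(-82270)*(-3)²/3 = -(-82270)*9/3 = -41135*(-6) = 246810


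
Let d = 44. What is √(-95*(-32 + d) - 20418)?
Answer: I*√21558 ≈ 146.83*I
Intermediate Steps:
√(-95*(-32 + d) - 20418) = √(-95*(-32 + 44) - 20418) = √(-95*12 - 20418) = √(-1140 - 20418) = √(-21558) = I*√21558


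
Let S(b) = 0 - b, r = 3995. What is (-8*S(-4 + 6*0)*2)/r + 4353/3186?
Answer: 5728777/4242690 ≈ 1.3503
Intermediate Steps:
S(b) = -b
(-8*S(-4 + 6*0)*2)/r + 4353/3186 = (-(-8)*(-4 + 6*0)*2)/3995 + 4353/3186 = (-(-8)*(-4 + 0)*2)*(1/3995) + 4353*(1/3186) = (-(-8)*(-4)*2)*(1/3995) + 1451/1062 = (-8*4*2)*(1/3995) + 1451/1062 = -32*2*(1/3995) + 1451/1062 = -64*1/3995 + 1451/1062 = -64/3995 + 1451/1062 = 5728777/4242690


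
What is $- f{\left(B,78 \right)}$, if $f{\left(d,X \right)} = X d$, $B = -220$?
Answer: $17160$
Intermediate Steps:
$- f{\left(B,78 \right)} = - 78 \left(-220\right) = \left(-1\right) \left(-17160\right) = 17160$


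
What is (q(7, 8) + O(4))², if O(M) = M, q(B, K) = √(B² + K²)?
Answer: (4 + √113)² ≈ 214.04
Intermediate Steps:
(q(7, 8) + O(4))² = (√(7² + 8²) + 4)² = (√(49 + 64) + 4)² = (√113 + 4)² = (4 + √113)²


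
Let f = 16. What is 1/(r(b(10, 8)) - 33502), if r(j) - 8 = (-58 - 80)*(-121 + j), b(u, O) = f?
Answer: -1/19004 ≈ -5.2620e-5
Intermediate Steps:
b(u, O) = 16
r(j) = 16706 - 138*j (r(j) = 8 + (-58 - 80)*(-121 + j) = 8 - 138*(-121 + j) = 8 + (16698 - 138*j) = 16706 - 138*j)
1/(r(b(10, 8)) - 33502) = 1/((16706 - 138*16) - 33502) = 1/((16706 - 2208) - 33502) = 1/(14498 - 33502) = 1/(-19004) = -1/19004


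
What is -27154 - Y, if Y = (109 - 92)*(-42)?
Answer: -26440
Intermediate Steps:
Y = -714 (Y = 17*(-42) = -714)
-27154 - Y = -27154 - 1*(-714) = -27154 + 714 = -26440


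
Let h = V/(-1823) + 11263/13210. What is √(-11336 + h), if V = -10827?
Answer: I*√6570199147048882630/24081830 ≈ 106.44*I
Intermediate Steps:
h = 163557119/24081830 (h = -10827/(-1823) + 11263/13210 = -10827*(-1/1823) + 11263*(1/13210) = 10827/1823 + 11263/13210 = 163557119/24081830 ≈ 6.7917)
√(-11336 + h) = √(-11336 + 163557119/24081830) = √(-272828067761/24081830) = I*√6570199147048882630/24081830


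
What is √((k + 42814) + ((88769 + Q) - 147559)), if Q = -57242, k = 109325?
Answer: √36107 ≈ 190.02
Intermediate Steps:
√((k + 42814) + ((88769 + Q) - 147559)) = √((109325 + 42814) + ((88769 - 57242) - 147559)) = √(152139 + (31527 - 147559)) = √(152139 - 116032) = √36107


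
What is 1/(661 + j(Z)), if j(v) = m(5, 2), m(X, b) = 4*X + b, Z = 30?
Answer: 1/683 ≈ 0.0014641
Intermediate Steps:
m(X, b) = b + 4*X
j(v) = 22 (j(v) = 2 + 4*5 = 2 + 20 = 22)
1/(661 + j(Z)) = 1/(661 + 22) = 1/683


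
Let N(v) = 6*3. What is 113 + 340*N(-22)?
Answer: 6233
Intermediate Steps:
N(v) = 18
113 + 340*N(-22) = 113 + 340*18 = 113 + 6120 = 6233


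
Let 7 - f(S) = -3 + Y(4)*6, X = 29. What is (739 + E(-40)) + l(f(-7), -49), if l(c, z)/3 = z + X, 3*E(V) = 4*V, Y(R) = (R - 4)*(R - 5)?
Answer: 1877/3 ≈ 625.67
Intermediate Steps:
Y(R) = (-5 + R)*(-4 + R) (Y(R) = (-4 + R)*(-5 + R) = (-5 + R)*(-4 + R))
E(V) = 4*V/3 (E(V) = (4*V)/3 = 4*V/3)
f(S) = 10 (f(S) = 7 - (-3 + (20 + 4² - 9*4)*6) = 7 - (-3 + (20 + 16 - 36)*6) = 7 - (-3 + 0*6) = 7 - (-3 + 0) = 7 - 1*(-3) = 7 + 3 = 10)
l(c, z) = 87 + 3*z (l(c, z) = 3*(z + 29) = 3*(29 + z) = 87 + 3*z)
(739 + E(-40)) + l(f(-7), -49) = (739 + (4/3)*(-40)) + (87 + 3*(-49)) = (739 - 160/3) + (87 - 147) = 2057/3 - 60 = 1877/3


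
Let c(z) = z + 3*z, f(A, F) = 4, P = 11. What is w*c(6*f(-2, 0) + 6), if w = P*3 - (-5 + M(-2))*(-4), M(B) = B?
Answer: 600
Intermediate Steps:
c(z) = 4*z
w = 5 (w = 11*3 - (-5 - 2)*(-4) = 33 - (-7)*(-4) = 33 - 1*28 = 33 - 28 = 5)
w*c(6*f(-2, 0) + 6) = 5*(4*(6*4 + 6)) = 5*(4*(24 + 6)) = 5*(4*30) = 5*120 = 600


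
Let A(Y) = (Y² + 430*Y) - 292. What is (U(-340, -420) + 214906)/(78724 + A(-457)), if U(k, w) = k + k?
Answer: 214226/90771 ≈ 2.3601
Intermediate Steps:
U(k, w) = 2*k
A(Y) = -292 + Y² + 430*Y
(U(-340, -420) + 214906)/(78724 + A(-457)) = (2*(-340) + 214906)/(78724 + (-292 + (-457)² + 430*(-457))) = (-680 + 214906)/(78724 + (-292 + 208849 - 196510)) = 214226/(78724 + 12047) = 214226/90771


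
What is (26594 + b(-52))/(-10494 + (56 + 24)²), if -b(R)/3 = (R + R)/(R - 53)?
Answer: -465343/71645 ≈ -6.4951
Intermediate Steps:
b(R) = -6*R/(-53 + R) (b(R) = -3*(R + R)/(R - 53) = -3*2*R/(-53 + R) = -6*R/(-53 + R))
(26594 + b(-52))/(-10494 + (56 + 24)²) = (26594 - 6*(-52)/(-53 - 52))/(-10494 + (56 + 24)²) = (26594 - 6*(-52)/(-105))/(-10494 + 80²) = (26594 - 6*(-52)*(-1/105))/(-10494 + 6400) = (26594 - 104/35)/(-4094) = (930686/35)*(-1/4094) = -465343/71645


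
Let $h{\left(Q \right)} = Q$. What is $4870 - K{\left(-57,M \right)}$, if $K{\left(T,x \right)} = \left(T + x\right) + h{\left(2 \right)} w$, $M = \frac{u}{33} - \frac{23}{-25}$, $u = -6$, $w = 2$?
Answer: $\frac{1353622}{275} \approx 4922.3$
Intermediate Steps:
$M = \frac{203}{275}$ ($M = - \frac{6}{33} - \frac{23}{-25} = \left(-6\right) \frac{1}{33} - - \frac{23}{25} = - \frac{2}{11} + \frac{23}{25} = \frac{203}{275} \approx 0.73818$)
$K{\left(T,x \right)} = 4 + T + x$ ($K{\left(T,x \right)} = \left(T + x\right) + 2 \cdot 2 = \left(T + x\right) + 4 = 4 + T + x$)
$4870 - K{\left(-57,M \right)} = 4870 - \left(4 - 57 + \frac{203}{275}\right) = 4870 - - \frac{14372}{275} = 4870 + \frac{14372}{275} = \frac{1353622}{275}$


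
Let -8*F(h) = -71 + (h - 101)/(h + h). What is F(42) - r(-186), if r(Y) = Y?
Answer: 131015/672 ≈ 194.96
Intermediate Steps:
F(h) = 71/8 - (-101 + h)/(16*h) (F(h) = -(-71 + (h - 101)/(h + h))/8 = -(-71 + (-101 + h)/((2*h)))/8 = -(-71 + (-101 + h)*(1/(2*h)))/8 = -(-71 + (-101 + h)/(2*h))/8 = 71/8 - (-101 + h)/(16*h))
F(42) - r(-186) = (1/16)*(101 + 141*42)/42 - 1*(-186) = (1/16)*(1/42)*(101 + 5922) + 186 = (1/16)*(1/42)*6023 + 186 = 6023/672 + 186 = 131015/672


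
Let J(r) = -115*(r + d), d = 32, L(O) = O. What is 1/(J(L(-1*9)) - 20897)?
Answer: -1/23542 ≈ -4.2477e-5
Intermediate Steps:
J(r) = -3680 - 115*r (J(r) = -115*(r + 32) = -115*(32 + r) = -3680 - 115*r)
1/(J(L(-1*9)) - 20897) = 1/((-3680 - (-115)*9) - 20897) = 1/((-3680 - 115*(-9)) - 20897) = 1/((-3680 + 1035) - 20897) = 1/(-2645 - 20897) = 1/(-23542) = -1/23542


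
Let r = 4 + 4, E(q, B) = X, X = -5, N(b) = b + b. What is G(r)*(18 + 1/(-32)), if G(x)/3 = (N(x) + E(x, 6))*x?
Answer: 18975/4 ≈ 4743.8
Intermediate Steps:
N(b) = 2*b
E(q, B) = -5
r = 8
G(x) = 3*x*(-5 + 2*x) (G(x) = 3*((2*x - 5)*x) = 3*((-5 + 2*x)*x) = 3*(x*(-5 + 2*x)) = 3*x*(-5 + 2*x))
G(r)*(18 + 1/(-32)) = (3*8*(-5 + 2*8))*(18 + 1/(-32)) = (3*8*(-5 + 16))*(18 - 1/32) = (3*8*11)*(575/32) = 264*(575/32) = 18975/4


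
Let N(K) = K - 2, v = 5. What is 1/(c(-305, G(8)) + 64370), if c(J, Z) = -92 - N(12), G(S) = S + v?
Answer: 1/64268 ≈ 1.5560e-5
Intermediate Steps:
N(K) = -2 + K
G(S) = 5 + S (G(S) = S + 5 = 5 + S)
c(J, Z) = -102 (c(J, Z) = -92 - (-2 + 12) = -92 - 1*10 = -92 - 10 = -102)
1/(c(-305, G(8)) + 64370) = 1/(-102 + 64370) = 1/64268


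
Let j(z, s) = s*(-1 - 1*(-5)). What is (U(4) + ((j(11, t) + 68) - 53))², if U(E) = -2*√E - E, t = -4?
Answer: 81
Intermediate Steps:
U(E) = -E - 2*√E
j(z, s) = 4*s (j(z, s) = s*(-1 + 5) = s*4 = 4*s)
(U(4) + ((j(11, t) + 68) - 53))² = ((-1*4 - 2*√4) + ((4*(-4) + 68) - 53))² = ((-4 - 2*2) + ((-16 + 68) - 53))² = ((-4 - 4) + (52 - 53))² = (-8 - 1)² = (-9)² = 81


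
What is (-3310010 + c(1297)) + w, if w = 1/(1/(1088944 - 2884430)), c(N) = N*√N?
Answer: -5105496 + 1297*√1297 ≈ -5.0588e+6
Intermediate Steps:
c(N) = N^(3/2)
w = -1795486 (w = 1/(1/(-1795486)) = 1/(-1/1795486) = -1795486)
(-3310010 + c(1297)) + w = (-3310010 + 1297^(3/2)) - 1795486 = (-3310010 + 1297*√1297) - 1795486 = -5105496 + 1297*√1297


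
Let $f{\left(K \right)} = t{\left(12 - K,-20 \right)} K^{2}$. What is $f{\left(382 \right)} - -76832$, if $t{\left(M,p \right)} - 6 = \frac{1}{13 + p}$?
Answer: $\frac{6520708}{7} \approx 9.3153 \cdot 10^{5}$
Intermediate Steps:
$t{\left(M,p \right)} = 6 + \frac{1}{13 + p}$
$f{\left(K \right)} = \frac{41 K^{2}}{7}$ ($f{\left(K \right)} = \frac{79 + 6 \left(-20\right)}{13 - 20} K^{2} = \frac{79 - 120}{-7} K^{2} = \left(- \frac{1}{7}\right) \left(-41\right) K^{2} = \frac{41 K^{2}}{7}$)
$f{\left(382 \right)} - -76832 = \frac{41 \cdot 382^{2}}{7} - -76832 = \frac{41}{7} \cdot 145924 + 76832 = \frac{5982884}{7} + 76832 = \frac{6520708}{7}$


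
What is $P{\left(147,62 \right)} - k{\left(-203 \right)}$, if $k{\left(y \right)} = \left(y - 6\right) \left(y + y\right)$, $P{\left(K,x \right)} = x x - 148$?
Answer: $-81158$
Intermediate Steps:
$P{\left(K,x \right)} = -148 + x^{2}$ ($P{\left(K,x \right)} = x^{2} - 148 = -148 + x^{2}$)
$k{\left(y \right)} = 2 y \left(-6 + y\right)$ ($k{\left(y \right)} = \left(-6 + y\right) 2 y = 2 y \left(-6 + y\right)$)
$P{\left(147,62 \right)} - k{\left(-203 \right)} = \left(-148 + 62^{2}\right) - 2 \left(-203\right) \left(-6 - 203\right) = \left(-148 + 3844\right) - 2 \left(-203\right) \left(-209\right) = 3696 - 84854 = -81158$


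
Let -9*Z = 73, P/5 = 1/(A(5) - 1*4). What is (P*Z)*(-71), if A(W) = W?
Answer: 25915/9 ≈ 2879.4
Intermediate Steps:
P = 5 (P = 5/(5 - 1*4) = 5/(5 - 4) = 5/1 = 5*1 = 5)
Z = -73/9 (Z = -1/9*73 = -73/9 ≈ -8.1111)
(P*Z)*(-71) = (5*(-73/9))*(-71) = -365/9*(-71) = 25915/9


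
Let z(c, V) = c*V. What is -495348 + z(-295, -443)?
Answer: -364663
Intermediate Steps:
z(c, V) = V*c
-495348 + z(-295, -443) = -495348 - 443*(-295) = -495348 + 130685 = -364663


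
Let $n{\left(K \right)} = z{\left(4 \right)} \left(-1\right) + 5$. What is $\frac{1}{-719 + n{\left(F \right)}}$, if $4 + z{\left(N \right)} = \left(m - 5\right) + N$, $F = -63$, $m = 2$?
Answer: $- \frac{1}{711} \approx -0.0014065$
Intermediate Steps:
$z{\left(N \right)} = -7 + N$ ($z{\left(N \right)} = -4 + \left(\left(2 - 5\right) + N\right) = -4 + \left(-3 + N\right) = -7 + N$)
$n{\left(K \right)} = 8$ ($n{\left(K \right)} = \left(-7 + 4\right) \left(-1\right) + 5 = \left(-3\right) \left(-1\right) + 5 = 3 + 5 = 8$)
$\frac{1}{-719 + n{\left(F \right)}} = \frac{1}{-719 + 8} = \frac{1}{-711} = - \frac{1}{711}$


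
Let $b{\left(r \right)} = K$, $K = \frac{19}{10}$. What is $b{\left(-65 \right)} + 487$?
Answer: $\frac{4889}{10} \approx 488.9$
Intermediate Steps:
$K = \frac{19}{10}$ ($K = 19 \cdot \frac{1}{10} = \frac{19}{10} \approx 1.9$)
$b{\left(r \right)} = \frac{19}{10}$
$b{\left(-65 \right)} + 487 = \frac{19}{10} + 487 = \frac{4889}{10}$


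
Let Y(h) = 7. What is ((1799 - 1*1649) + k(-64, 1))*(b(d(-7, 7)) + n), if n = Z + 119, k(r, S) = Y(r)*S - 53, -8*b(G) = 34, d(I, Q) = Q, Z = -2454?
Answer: -243282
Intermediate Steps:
b(G) = -17/4 (b(G) = -1/8*34 = -17/4)
k(r, S) = -53 + 7*S (k(r, S) = 7*S - 53 = -53 + 7*S)
n = -2335 (n = -2454 + 119 = -2335)
((1799 - 1*1649) + k(-64, 1))*(b(d(-7, 7)) + n) = ((1799 - 1*1649) + (-53 + 7*1))*(-17/4 - 2335) = ((1799 - 1649) + (-53 + 7))*(-9357/4) = (150 - 46)*(-9357/4) = 104*(-9357/4) = -243282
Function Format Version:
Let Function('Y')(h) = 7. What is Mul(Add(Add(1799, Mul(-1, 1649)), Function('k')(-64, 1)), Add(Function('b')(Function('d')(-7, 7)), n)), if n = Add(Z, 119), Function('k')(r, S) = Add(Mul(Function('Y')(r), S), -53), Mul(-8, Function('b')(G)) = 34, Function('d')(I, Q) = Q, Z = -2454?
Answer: -243282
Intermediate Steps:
Function('b')(G) = Rational(-17, 4) (Function('b')(G) = Mul(Rational(-1, 8), 34) = Rational(-17, 4))
Function('k')(r, S) = Add(-53, Mul(7, S)) (Function('k')(r, S) = Add(Mul(7, S), -53) = Add(-53, Mul(7, S)))
n = -2335 (n = Add(-2454, 119) = -2335)
Mul(Add(Add(1799, Mul(-1, 1649)), Function('k')(-64, 1)), Add(Function('b')(Function('d')(-7, 7)), n)) = Mul(Add(Add(1799, Mul(-1, 1649)), Add(-53, Mul(7, 1))), Add(Rational(-17, 4), -2335)) = Mul(Add(Add(1799, -1649), Add(-53, 7)), Rational(-9357, 4)) = Mul(Add(150, -46), Rational(-9357, 4)) = Mul(104, Rational(-9357, 4)) = -243282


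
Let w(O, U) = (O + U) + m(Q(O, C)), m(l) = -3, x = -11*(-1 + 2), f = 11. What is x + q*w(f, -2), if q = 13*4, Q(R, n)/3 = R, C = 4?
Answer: 301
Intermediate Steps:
Q(R, n) = 3*R
x = -11 (x = -11*1 = -11)
q = 52
w(O, U) = -3 + O + U (w(O, U) = (O + U) - 3 = -3 + O + U)
x + q*w(f, -2) = -11 + 52*(-3 + 11 - 2) = -11 + 52*6 = -11 + 312 = 301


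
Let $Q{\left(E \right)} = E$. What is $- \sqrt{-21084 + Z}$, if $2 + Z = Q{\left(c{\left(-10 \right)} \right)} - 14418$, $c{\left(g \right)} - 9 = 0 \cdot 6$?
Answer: $- i \sqrt{35495} \approx - 188.4 i$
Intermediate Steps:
$c{\left(g \right)} = 9$ ($c{\left(g \right)} = 9 + 0 \cdot 6 = 9 + 0 = 9$)
$Z = -14411$ ($Z = -2 + \left(9 - 14418\right) = -2 - 14409 = -14411$)
$- \sqrt{-21084 + Z} = - \sqrt{-21084 - 14411} = - \sqrt{-35495} = - i \sqrt{35495}$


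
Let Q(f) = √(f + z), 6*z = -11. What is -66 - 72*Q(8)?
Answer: -66 - 12*√222 ≈ -244.80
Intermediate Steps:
z = -11/6 (z = (⅙)*(-11) = -11/6 ≈ -1.8333)
Q(f) = √(-11/6 + f) (Q(f) = √(f - 11/6) = √(-11/6 + f))
-66 - 72*Q(8) = -66 - 12*√(-66 + 36*8) = -66 - 12*√(-66 + 288) = -66 - 12*√222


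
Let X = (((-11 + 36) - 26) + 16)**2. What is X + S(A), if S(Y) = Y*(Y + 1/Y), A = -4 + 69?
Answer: 4451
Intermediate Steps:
X = 225 (X = ((25 - 26) + 16)**2 = (-1 + 16)**2 = 15**2 = 225)
A = 65
X + S(A) = 225 + (1 + 65**2) = 225 + (1 + 4225) = 225 + 4226 = 4451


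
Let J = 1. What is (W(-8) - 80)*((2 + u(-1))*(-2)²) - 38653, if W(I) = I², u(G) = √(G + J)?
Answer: -38781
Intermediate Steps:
u(G) = √(1 + G) (u(G) = √(G + 1) = √(1 + G))
(W(-8) - 80)*((2 + u(-1))*(-2)²) - 38653 = ((-8)² - 80)*((2 + √(1 - 1))*(-2)²) - 38653 = (64 - 80)*((2 + √0)*4) - 38653 = -16*(2 + 0)*4 - 38653 = -32*4 - 38653 = -16*8 - 38653 = -128 - 38653 = -38781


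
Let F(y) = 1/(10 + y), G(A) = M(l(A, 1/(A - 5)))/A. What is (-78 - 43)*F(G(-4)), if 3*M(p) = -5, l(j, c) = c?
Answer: -1452/125 ≈ -11.616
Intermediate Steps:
M(p) = -5/3 (M(p) = (⅓)*(-5) = -5/3)
G(A) = -5/(3*A)
(-78 - 43)*F(G(-4)) = (-78 - 43)/(10 - 5/3/(-4)) = -121/(10 - 5/3*(-¼)) = -121/(10 + 5/12) = -121/125/12 = -121*12/125 = -1452/125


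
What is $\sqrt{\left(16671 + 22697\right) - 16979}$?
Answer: $\sqrt{22389} \approx 149.63$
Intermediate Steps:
$\sqrt{\left(16671 + 22697\right) - 16979} = \sqrt{39368 - 16979} = \sqrt{22389}$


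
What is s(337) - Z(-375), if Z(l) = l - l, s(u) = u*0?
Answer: 0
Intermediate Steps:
s(u) = 0
Z(l) = 0
s(337) - Z(-375) = 0 - 1*0 = 0 + 0 = 0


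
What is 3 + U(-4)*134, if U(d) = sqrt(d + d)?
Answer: 3 + 268*I*sqrt(2) ≈ 3.0 + 379.01*I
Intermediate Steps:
U(d) = sqrt(2)*sqrt(d) (U(d) = sqrt(2*d) = sqrt(2)*sqrt(d))
3 + U(-4)*134 = 3 + (sqrt(2)*sqrt(-4))*134 = 3 + (sqrt(2)*(2*I))*134 = 3 + (2*I*sqrt(2))*134 = 3 + 268*I*sqrt(2)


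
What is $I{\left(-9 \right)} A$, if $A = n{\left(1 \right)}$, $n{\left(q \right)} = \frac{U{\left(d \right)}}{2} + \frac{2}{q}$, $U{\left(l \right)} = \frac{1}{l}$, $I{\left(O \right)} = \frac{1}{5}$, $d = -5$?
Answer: $\frac{19}{50} \approx 0.38$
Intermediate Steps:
$I{\left(O \right)} = \frac{1}{5}$
$n{\left(q \right)} = - \frac{1}{10} + \frac{2}{q}$ ($n{\left(q \right)} = \frac{1}{\left(-5\right) 2} + \frac{2}{q} = \left(- \frac{1}{5}\right) \frac{1}{2} + \frac{2}{q} = - \frac{1}{10} + \frac{2}{q}$)
$A = \frac{19}{10}$ ($A = \frac{20 - 1}{10 \cdot 1} = \frac{1}{10} \cdot 1 \left(20 - 1\right) = \frac{1}{10} \cdot 1 \cdot 19 = \frac{19}{10} \approx 1.9$)
$I{\left(-9 \right)} A = \frac{1}{5} \cdot \frac{19}{10} = \frac{19}{50}$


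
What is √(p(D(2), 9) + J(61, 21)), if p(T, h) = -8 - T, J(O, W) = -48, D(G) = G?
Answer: I*√58 ≈ 7.6158*I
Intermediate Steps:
√(p(D(2), 9) + J(61, 21)) = √((-8 - 1*2) - 48) = √((-8 - 2) - 48) = √(-10 - 48) = √(-58) = I*√58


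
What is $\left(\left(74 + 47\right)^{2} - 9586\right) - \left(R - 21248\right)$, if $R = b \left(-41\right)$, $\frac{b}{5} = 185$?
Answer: $64228$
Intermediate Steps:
$b = 925$ ($b = 5 \cdot 185 = 925$)
$R = -37925$ ($R = 925 \left(-41\right) = -37925$)
$\left(\left(74 + 47\right)^{2} - 9586\right) - \left(R - 21248\right) = \left(\left(74 + 47\right)^{2} - 9586\right) - \left(-37925 - 21248\right) = \left(121^{2} - 9586\right) - -59173 = \left(14641 - 9586\right) + 59173 = 5055 + 59173 = 64228$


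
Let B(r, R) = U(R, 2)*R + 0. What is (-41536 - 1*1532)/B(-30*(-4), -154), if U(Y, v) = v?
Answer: 10767/77 ≈ 139.83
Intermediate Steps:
B(r, R) = 2*R (B(r, R) = 2*R + 0 = 2*R)
(-41536 - 1*1532)/B(-30*(-4), -154) = (-41536 - 1*1532)/((2*(-154))) = (-41536 - 1532)/(-308) = -43068*(-1/308) = 10767/77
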